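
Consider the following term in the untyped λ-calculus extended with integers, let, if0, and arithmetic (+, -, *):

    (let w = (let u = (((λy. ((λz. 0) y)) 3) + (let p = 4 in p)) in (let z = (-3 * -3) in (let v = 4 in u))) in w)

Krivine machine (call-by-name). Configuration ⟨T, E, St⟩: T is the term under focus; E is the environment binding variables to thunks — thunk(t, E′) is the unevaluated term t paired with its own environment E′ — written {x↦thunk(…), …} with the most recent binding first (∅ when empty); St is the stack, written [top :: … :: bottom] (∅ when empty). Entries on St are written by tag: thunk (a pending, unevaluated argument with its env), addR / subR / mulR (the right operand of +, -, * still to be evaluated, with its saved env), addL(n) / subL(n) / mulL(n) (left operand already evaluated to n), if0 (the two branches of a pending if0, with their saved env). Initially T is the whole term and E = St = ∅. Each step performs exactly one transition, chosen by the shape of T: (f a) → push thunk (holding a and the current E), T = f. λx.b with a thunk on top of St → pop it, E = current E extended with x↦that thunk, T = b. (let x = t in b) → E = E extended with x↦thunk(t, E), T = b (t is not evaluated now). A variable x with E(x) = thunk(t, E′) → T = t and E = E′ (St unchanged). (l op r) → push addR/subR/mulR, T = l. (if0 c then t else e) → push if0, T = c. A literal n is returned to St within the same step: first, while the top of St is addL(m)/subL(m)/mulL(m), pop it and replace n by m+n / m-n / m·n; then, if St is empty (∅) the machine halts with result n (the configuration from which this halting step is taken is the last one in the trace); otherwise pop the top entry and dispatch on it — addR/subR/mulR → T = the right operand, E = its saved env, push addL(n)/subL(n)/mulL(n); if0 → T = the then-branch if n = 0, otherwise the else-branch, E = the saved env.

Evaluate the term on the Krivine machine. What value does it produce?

Answer: 4

Execution trace:
t=0: [T=(let w = (let u = (((λy. ((λz. 0) y)) 3) + (let p = 4 in p)) in (let z = (-3 * -3) in (let v = 4 in u))) in w) | E=∅ | St=∅]
t=1: [T=w | E={w↦thunk((let u = (((λy. ((λz. 0) y)) 3) + (let p = 4 in p)) in (let z = (-3 * -3) in (let v = 4 in u))), ∅)} | St=∅]
t=2: [T=(let u = (((λy. ((λz. 0) y)) 3) + (let p = 4 in p)) in (let z = (-3 * -3) in (let v = 4 in u))) | E=∅ | St=∅]
t=3: [T=(let z = (-3 * -3) in (let v = 4 in u)) | E={u↦thunk((((λy. ((λz. 0) y)) 3) + (let p = 4 in p)), ∅)} | St=∅]
t=4: [T=(let v = 4 in u) | E={z↦thunk((-3 * -3), {u↦thunk((((λy. ((λz. 0) y)) 3) + (let p = 4 in p)), ∅)}), u↦thunk((((λy. ((λz. 0) y)) 3) + (let p = 4 in p)), ∅)} | St=∅]
t=5: [T=u | E={v↦thunk(4, {z↦thunk((-3 * -3), {u↦thunk((((λy. ((λz. 0) y)) 3) + (let p = 4 in p)), ∅)}), u↦thunk((((λy. ((λz. 0) y)) 3) + (let p = 4 in p)), ∅)}), z↦thunk((-3 * -3), {u↦thunk((((λy. ((λz. 0) y)) 3) + (let p = 4 in p)), ∅)}), u↦thunk((((λy. ((λz. 0) y)) 3) + (let p = 4 in p)), ∅)} | St=∅]
t=6: [T=(((λy. ((λz. 0) y)) 3) + (let p = 4 in p)) | E=∅ | St=∅]
t=7: [T=((λy. ((λz. 0) y)) 3) | E=∅ | St=[addR]]
t=8: [T=(λy. ((λz. 0) y)) | E=∅ | St=[thunk :: addR]]
t=9: [T=((λz. 0) y) | E={y↦thunk(3, ∅)} | St=[addR]]
t=10: [T=(λz. 0) | E={y↦thunk(3, ∅)} | St=[thunk :: addR]]
t=11: [T=0 | E={z↦thunk(y, {y↦thunk(3, ∅)}), y↦thunk(3, ∅)} | St=[addR]]
t=12: [T=(let p = 4 in p) | E=∅ | St=[addL(0)]]
t=13: [T=p | E={p↦thunk(4, ∅)} | St=[addL(0)]]
t=14: [T=4 | E=∅ | St=[addL(0)]]
→ final value 4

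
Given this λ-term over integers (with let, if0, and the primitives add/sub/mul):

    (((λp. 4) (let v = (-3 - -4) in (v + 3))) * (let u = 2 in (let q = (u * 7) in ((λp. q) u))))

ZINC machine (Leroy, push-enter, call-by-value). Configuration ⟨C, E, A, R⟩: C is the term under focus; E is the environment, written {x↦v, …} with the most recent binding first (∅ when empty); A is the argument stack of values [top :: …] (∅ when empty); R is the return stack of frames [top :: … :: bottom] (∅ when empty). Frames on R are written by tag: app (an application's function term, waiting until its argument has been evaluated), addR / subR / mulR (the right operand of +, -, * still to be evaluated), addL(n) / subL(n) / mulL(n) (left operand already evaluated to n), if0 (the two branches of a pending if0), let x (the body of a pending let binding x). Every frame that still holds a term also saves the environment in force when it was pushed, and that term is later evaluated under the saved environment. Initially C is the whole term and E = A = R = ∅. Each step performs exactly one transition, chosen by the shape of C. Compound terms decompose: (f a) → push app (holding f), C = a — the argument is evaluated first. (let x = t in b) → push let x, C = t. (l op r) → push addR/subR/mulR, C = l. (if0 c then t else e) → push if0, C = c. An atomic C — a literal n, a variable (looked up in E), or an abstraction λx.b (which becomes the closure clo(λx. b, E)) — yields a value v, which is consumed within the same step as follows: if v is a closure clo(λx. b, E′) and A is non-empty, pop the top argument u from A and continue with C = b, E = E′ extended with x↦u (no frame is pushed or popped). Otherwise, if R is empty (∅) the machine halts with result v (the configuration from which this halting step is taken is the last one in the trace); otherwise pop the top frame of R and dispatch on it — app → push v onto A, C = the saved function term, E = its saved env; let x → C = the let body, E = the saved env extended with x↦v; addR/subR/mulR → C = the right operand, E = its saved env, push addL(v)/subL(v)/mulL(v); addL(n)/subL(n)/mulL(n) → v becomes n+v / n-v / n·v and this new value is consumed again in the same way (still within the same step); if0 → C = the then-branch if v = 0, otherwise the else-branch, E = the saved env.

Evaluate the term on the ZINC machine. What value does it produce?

step 0: <C=(((λp. 4) (let v = (-3 - -4) in (v + 3))) * (let u = 2 in (let q = (u * 7) in ((λp. q) u)))), E=∅, A=∅, R=∅>
step 1: <C=((λp. 4) (let v = (-3 - -4) in (v + 3))), E=∅, A=∅, R=[mulR]>
step 2: <C=(let v = (-3 - -4) in (v + 3)), E=∅, A=∅, R=[app :: mulR]>
step 3: <C=(-3 - -4), E=∅, A=∅, R=[let v :: app :: mulR]>
step 4: <C=-3, E=∅, A=∅, R=[subR :: let v :: app :: mulR]>
step 5: <C=-4, E=∅, A=∅, R=[subL(-3) :: let v :: app :: mulR]>
step 6: <C=(v + 3), E={v↦1}, A=∅, R=[app :: mulR]>
step 7: <C=v, E={v↦1}, A=∅, R=[addR :: app :: mulR]>
step 8: <C=3, E={v↦1}, A=∅, R=[addL(1) :: app :: mulR]>
step 9: <C=(λp. 4), E=∅, A=[4], R=[mulR]>
step 10: <C=4, E={p↦4}, A=∅, R=[mulR]>
step 11: <C=(let u = 2 in (let q = (u * 7) in ((λp. q) u))), E=∅, A=∅, R=[mulL(4)]>
step 12: <C=2, E=∅, A=∅, R=[let u :: mulL(4)]>
step 13: <C=(let q = (u * 7) in ((λp. q) u)), E={u↦2}, A=∅, R=[mulL(4)]>
step 14: <C=(u * 7), E={u↦2}, A=∅, R=[let q :: mulL(4)]>
step 15: <C=u, E={u↦2}, A=∅, R=[mulR :: let q :: mulL(4)]>
step 16: <C=7, E={u↦2}, A=∅, R=[mulL(2) :: let q :: mulL(4)]>
step 17: <C=((λp. q) u), E={q↦14, u↦2}, A=∅, R=[mulL(4)]>
step 18: <C=u, E={q↦14, u↦2}, A=∅, R=[app :: mulL(4)]>
step 19: <C=(λp. q), E={q↦14, u↦2}, A=[2], R=[mulL(4)]>
step 20: <C=q, E={p↦2, q↦14, u↦2}, A=∅, R=[mulL(4)]>
→ final value 56

Answer: 56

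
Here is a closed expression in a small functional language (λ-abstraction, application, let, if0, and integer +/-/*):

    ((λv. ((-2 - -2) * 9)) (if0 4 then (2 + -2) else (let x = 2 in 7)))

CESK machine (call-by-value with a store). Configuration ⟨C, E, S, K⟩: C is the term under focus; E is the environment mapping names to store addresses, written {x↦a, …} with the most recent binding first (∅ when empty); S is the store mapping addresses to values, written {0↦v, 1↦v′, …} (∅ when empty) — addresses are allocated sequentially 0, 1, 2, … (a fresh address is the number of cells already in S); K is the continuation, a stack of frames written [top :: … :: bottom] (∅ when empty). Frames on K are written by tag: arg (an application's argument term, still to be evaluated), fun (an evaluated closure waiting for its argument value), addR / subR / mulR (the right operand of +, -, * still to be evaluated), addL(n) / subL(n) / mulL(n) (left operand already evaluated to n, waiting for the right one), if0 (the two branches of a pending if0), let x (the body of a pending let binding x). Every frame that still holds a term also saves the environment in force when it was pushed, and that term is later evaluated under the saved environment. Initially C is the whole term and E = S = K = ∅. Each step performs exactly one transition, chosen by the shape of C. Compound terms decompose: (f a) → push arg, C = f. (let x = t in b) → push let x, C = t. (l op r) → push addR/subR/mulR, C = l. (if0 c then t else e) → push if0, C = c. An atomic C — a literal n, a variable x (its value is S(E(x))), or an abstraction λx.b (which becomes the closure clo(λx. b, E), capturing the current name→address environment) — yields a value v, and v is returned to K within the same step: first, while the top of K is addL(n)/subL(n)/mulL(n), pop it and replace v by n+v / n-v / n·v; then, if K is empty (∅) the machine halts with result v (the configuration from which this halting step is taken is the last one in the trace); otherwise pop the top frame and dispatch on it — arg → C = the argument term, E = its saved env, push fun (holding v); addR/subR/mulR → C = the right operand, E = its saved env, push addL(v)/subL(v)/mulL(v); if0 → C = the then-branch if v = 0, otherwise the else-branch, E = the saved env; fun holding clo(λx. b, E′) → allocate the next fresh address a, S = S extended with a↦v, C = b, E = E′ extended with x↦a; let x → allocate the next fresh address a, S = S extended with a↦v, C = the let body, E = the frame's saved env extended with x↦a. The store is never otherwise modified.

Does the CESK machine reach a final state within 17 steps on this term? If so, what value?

[0] ⟨C=((λv. ((-2 - -2) * 9)) (if0 4 then (2 + -2) else (let x = 2 in 7))); E=∅; S=∅; K=∅⟩
[1] ⟨C=(λv. ((-2 - -2) * 9)); E=∅; S=∅; K=[arg]⟩
[2] ⟨C=(if0 4 then (2 + -2) else (let x = 2 in 7)); E=∅; S=∅; K=[fun]⟩
[3] ⟨C=4; E=∅; S=∅; K=[if0 :: fun]⟩
[4] ⟨C=(let x = 2 in 7); E=∅; S=∅; K=[fun]⟩
[5] ⟨C=2; E=∅; S=∅; K=[let x :: fun]⟩
[6] ⟨C=7; E={x↦0}; S={0↦2}; K=[fun]⟩
[7] ⟨C=((-2 - -2) * 9); E={v↦1}; S={0↦2, 1↦7}; K=∅⟩
[8] ⟨C=(-2 - -2); E={v↦1}; S={0↦2, 1↦7}; K=[mulR]⟩
[9] ⟨C=-2; E={v↦1}; S={0↦2, 1↦7}; K=[subR :: mulR]⟩
[10] ⟨C=-2; E={v↦1}; S={0↦2, 1↦7}; K=[subL(-2) :: mulR]⟩
[11] ⟨C=9; E={v↦1}; S={0↦2, 1↦7}; K=[mulL(0)]⟩
→ final value 0

Answer: 0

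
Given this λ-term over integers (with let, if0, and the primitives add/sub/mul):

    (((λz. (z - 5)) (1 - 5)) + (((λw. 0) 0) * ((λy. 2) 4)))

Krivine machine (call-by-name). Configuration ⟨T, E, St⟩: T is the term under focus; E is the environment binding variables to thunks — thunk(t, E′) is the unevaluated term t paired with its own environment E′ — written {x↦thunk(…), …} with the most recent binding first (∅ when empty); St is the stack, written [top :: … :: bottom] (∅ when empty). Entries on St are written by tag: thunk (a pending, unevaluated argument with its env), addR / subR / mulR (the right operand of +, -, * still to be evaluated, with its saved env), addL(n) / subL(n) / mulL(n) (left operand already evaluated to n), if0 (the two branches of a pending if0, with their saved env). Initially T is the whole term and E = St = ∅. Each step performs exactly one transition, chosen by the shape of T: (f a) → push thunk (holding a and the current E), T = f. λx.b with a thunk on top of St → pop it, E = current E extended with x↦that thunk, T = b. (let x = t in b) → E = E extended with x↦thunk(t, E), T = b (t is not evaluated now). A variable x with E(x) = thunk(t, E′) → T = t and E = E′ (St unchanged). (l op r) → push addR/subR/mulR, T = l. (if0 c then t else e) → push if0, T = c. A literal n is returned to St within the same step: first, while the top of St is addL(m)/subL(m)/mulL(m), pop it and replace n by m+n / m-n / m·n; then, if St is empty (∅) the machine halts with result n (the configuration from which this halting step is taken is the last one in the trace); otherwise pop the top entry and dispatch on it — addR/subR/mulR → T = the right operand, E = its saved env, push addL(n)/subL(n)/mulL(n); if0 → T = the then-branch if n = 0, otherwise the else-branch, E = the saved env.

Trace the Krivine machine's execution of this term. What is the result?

Answer: -9

Machine steps:
[0] <T=(((λz. (z - 5)) (1 - 5)) + (((λw. 0) 0) * ((λy. 2) 4))), E=∅, St=∅>
[1] <T=((λz. (z - 5)) (1 - 5)), E=∅, St=[addR]>
[2] <T=(λz. (z - 5)), E=∅, St=[thunk :: addR]>
[3] <T=(z - 5), E={z↦thunk((1 - 5), ∅)}, St=[addR]>
[4] <T=z, E={z↦thunk((1 - 5), ∅)}, St=[subR :: addR]>
[5] <T=(1 - 5), E=∅, St=[subR :: addR]>
[6] <T=1, E=∅, St=[subR :: subR :: addR]>
[7] <T=5, E=∅, St=[subL(1) :: subR :: addR]>
[8] <T=5, E={z↦thunk((1 - 5), ∅)}, St=[subL(-4) :: addR]>
[9] <T=(((λw. 0) 0) * ((λy. 2) 4)), E=∅, St=[addL(-9)]>
[10] <T=((λw. 0) 0), E=∅, St=[mulR :: addL(-9)]>
[11] <T=(λw. 0), E=∅, St=[thunk :: mulR :: addL(-9)]>
[12] <T=0, E={w↦thunk(0, ∅)}, St=[mulR :: addL(-9)]>
[13] <T=((λy. 2) 4), E=∅, St=[mulL(0) :: addL(-9)]>
[14] <T=(λy. 2), E=∅, St=[thunk :: mulL(0) :: addL(-9)]>
[15] <T=2, E={y↦thunk(4, ∅)}, St=[mulL(0) :: addL(-9)]>
→ final value -9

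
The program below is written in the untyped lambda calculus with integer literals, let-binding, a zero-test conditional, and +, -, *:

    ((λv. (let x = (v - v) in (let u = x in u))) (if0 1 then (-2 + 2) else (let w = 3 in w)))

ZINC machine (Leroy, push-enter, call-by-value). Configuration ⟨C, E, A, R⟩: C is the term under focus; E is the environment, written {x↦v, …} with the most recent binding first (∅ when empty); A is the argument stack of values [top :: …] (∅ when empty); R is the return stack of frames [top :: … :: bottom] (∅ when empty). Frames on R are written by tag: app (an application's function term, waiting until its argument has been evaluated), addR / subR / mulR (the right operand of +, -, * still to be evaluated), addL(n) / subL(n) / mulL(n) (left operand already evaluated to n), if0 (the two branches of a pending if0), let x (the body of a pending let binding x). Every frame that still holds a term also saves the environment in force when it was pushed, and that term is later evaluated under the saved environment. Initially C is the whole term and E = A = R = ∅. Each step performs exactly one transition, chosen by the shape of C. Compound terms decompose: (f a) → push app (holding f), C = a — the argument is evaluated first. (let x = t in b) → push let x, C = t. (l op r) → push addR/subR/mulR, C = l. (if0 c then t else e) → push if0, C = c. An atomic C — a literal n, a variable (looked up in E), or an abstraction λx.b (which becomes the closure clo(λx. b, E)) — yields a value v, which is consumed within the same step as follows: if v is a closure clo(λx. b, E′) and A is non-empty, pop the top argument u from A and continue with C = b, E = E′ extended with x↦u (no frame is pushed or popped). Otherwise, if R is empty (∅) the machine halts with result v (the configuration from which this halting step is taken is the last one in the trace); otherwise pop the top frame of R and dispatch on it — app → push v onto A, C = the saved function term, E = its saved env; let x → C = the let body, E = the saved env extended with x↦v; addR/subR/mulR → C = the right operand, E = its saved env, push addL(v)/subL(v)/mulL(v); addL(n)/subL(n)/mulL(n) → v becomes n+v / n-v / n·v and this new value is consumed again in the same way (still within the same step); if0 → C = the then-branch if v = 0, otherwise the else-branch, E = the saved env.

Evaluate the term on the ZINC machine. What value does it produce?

[0] ⟨C=((λv. (let x = (v - v) in (let u = x in u))) (if0 1 then (-2 + 2) else (let w = 3 in w))); E=∅; A=∅; R=∅⟩
[1] ⟨C=(if0 1 then (-2 + 2) else (let w = 3 in w)); E=∅; A=∅; R=[app]⟩
[2] ⟨C=1; E=∅; A=∅; R=[if0 :: app]⟩
[3] ⟨C=(let w = 3 in w); E=∅; A=∅; R=[app]⟩
[4] ⟨C=3; E=∅; A=∅; R=[let w :: app]⟩
[5] ⟨C=w; E={w↦3}; A=∅; R=[app]⟩
[6] ⟨C=(λv. (let x = (v - v) in (let u = x in u))); E=∅; A=[3]; R=∅⟩
[7] ⟨C=(let x = (v - v) in (let u = x in u)); E={v↦3}; A=∅; R=∅⟩
[8] ⟨C=(v - v); E={v↦3}; A=∅; R=[let x]⟩
[9] ⟨C=v; E={v↦3}; A=∅; R=[subR :: let x]⟩
[10] ⟨C=v; E={v↦3}; A=∅; R=[subL(3) :: let x]⟩
[11] ⟨C=(let u = x in u); E={x↦0, v↦3}; A=∅; R=∅⟩
[12] ⟨C=x; E={x↦0, v↦3}; A=∅; R=[let u]⟩
[13] ⟨C=u; E={u↦0, x↦0, v↦3}; A=∅; R=∅⟩
→ final value 0

Answer: 0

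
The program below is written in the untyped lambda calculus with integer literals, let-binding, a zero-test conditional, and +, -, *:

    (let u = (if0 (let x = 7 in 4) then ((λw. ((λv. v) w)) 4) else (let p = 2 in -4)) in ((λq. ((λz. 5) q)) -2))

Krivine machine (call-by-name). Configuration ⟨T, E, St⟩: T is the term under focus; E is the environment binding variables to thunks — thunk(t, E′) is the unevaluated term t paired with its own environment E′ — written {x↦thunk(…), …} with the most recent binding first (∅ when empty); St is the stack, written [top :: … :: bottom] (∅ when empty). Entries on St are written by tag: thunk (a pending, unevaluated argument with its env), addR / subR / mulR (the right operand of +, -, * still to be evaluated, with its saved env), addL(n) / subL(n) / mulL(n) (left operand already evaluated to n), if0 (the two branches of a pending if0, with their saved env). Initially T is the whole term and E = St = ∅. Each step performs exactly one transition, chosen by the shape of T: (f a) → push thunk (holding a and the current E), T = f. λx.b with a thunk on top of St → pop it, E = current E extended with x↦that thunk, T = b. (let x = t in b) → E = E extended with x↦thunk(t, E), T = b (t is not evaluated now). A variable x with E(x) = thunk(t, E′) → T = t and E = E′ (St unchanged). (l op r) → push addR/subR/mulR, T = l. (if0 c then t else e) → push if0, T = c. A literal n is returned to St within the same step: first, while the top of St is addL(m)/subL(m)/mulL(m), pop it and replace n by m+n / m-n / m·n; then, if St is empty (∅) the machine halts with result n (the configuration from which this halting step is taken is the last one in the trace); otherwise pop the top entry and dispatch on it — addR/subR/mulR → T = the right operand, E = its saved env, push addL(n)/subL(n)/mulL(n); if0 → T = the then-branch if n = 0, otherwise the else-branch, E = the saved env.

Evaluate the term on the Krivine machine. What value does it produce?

step 0: ⟨T=(let u = (if0 (let x = 7 in 4) then ((λw. ((λv. v) w)) 4) else (let p = 2 in -4)) in ((λq. ((λz. 5) q)) -2)); E=∅; St=∅⟩
step 1: ⟨T=((λq. ((λz. 5) q)) -2); E={u↦thunk((if0 (let x = 7 in 4) then ((λw. ((λv. v) w)) 4) else (let p = 2 in -4)), ∅)}; St=∅⟩
step 2: ⟨T=(λq. ((λz. 5) q)); E={u↦thunk((if0 (let x = 7 in 4) then ((λw. ((λv. v) w)) 4) else (let p = 2 in -4)), ∅)}; St=[thunk]⟩
step 3: ⟨T=((λz. 5) q); E={q↦thunk(-2, {u↦thunk((if0 (let x = 7 in 4) then ((λw. ((λv. v) w)) 4) else (let p = 2 in -4)), ∅)}), u↦thunk((if0 (let x = 7 in 4) then ((λw. ((λv. v) w)) 4) else (let p = 2 in -4)), ∅)}; St=∅⟩
step 4: ⟨T=(λz. 5); E={q↦thunk(-2, {u↦thunk((if0 (let x = 7 in 4) then ((λw. ((λv. v) w)) 4) else (let p = 2 in -4)), ∅)}), u↦thunk((if0 (let x = 7 in 4) then ((λw. ((λv. v) w)) 4) else (let p = 2 in -4)), ∅)}; St=[thunk]⟩
step 5: ⟨T=5; E={z↦thunk(q, {q↦thunk(-2, {u↦thunk((if0 (let x = 7 in 4) then ((λw. ((λv. v) w)) 4) else (let p = 2 in -4)), ∅)}), u↦thunk((if0 (let x = 7 in 4) then ((λw. ((λv. v) w)) 4) else (let p = 2 in -4)), ∅)}), q↦thunk(-2, {u↦thunk((if0 (let x = 7 in 4) then ((λw. ((λv. v) w)) 4) else (let p = 2 in -4)), ∅)}), u↦thunk((if0 (let x = 7 in 4) then ((λw. ((λv. v) w)) 4) else (let p = 2 in -4)), ∅)}; St=∅⟩
→ final value 5

Answer: 5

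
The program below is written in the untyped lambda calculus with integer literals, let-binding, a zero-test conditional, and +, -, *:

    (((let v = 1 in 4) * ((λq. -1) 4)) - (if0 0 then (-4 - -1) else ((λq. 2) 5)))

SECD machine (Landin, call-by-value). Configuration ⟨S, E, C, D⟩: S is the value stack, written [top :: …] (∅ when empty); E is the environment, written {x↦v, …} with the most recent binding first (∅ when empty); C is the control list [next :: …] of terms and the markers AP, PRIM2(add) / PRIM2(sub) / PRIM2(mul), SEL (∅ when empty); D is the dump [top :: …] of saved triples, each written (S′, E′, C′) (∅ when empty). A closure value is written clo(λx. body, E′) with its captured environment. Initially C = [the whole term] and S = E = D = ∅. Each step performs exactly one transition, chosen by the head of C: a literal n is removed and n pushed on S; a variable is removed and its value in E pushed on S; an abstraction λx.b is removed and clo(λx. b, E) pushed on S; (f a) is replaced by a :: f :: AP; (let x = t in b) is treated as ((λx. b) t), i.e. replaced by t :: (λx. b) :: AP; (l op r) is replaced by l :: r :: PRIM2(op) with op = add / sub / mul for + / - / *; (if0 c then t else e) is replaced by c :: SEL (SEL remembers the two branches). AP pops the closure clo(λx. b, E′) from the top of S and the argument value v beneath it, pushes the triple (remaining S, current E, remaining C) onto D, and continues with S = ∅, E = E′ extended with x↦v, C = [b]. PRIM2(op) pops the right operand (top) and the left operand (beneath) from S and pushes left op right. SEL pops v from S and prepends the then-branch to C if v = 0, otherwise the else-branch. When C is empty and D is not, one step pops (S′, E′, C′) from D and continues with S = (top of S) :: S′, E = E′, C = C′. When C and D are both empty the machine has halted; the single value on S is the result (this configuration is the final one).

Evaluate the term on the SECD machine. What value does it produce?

t=0: [S=∅ | E=∅ | C=[(((let v = 1 in 4) * ((λq. -1) 4)) - (if0 0 then (-4 - -1) else ((λq. 2) 5)))] | D=∅]
t=1: [S=∅ | E=∅ | C=[((let v = 1 in 4) * ((λq. -1) 4)) :: (if0 0 then (-4 - -1) else ((λq. 2) 5)) :: PRIM2(sub)] | D=∅]
t=2: [S=∅ | E=∅ | C=[(let v = 1 in 4) :: ((λq. -1) 4) :: PRIM2(mul) :: (if0 0 then (-4 - -1) else ((λq. 2) 5)) :: PRIM2(sub)] | D=∅]
t=3: [S=∅ | E=∅ | C=[1 :: (λv. 4) :: AP :: ((λq. -1) 4) :: PRIM2(mul) :: (if0 0 then (-4 - -1) else ((λq. 2) 5)) :: PRIM2(sub)] | D=∅]
t=4: [S=[1] | E=∅ | C=[(λv. 4) :: AP :: ((λq. -1) 4) :: PRIM2(mul) :: (if0 0 then (-4 - -1) else ((λq. 2) 5)) :: PRIM2(sub)] | D=∅]
t=5: [S=[clo(λv. 4, ∅) :: 1] | E=∅ | C=[AP :: ((λq. -1) 4) :: PRIM2(mul) :: (if0 0 then (-4 - -1) else ((λq. 2) 5)) :: PRIM2(sub)] | D=∅]
t=6: [S=∅ | E={v↦1} | C=[4] | D=[(∅, ∅, [((λq. -1) 4) :: PRIM2(mul) :: (if0 0 then (-4 - -1) else ((λq. 2) 5)) :: PRIM2(sub)])]]
t=7: [S=[4] | E={v↦1} | C=∅ | D=[(∅, ∅, [((λq. -1) 4) :: PRIM2(mul) :: (if0 0 then (-4 - -1) else ((λq. 2) 5)) :: PRIM2(sub)])]]
t=8: [S=[4] | E=∅ | C=[((λq. -1) 4) :: PRIM2(mul) :: (if0 0 then (-4 - -1) else ((λq. 2) 5)) :: PRIM2(sub)] | D=∅]
t=9: [S=[4] | E=∅ | C=[4 :: (λq. -1) :: AP :: PRIM2(mul) :: (if0 0 then (-4 - -1) else ((λq. 2) 5)) :: PRIM2(sub)] | D=∅]
t=10: [S=[4 :: 4] | E=∅ | C=[(λq. -1) :: AP :: PRIM2(mul) :: (if0 0 then (-4 - -1) else ((λq. 2) 5)) :: PRIM2(sub)] | D=∅]
t=11: [S=[clo(λq. -1, ∅) :: 4 :: 4] | E=∅ | C=[AP :: PRIM2(mul) :: (if0 0 then (-4 - -1) else ((λq. 2) 5)) :: PRIM2(sub)] | D=∅]
t=12: [S=∅ | E={q↦4} | C=[-1] | D=[([4], ∅, [PRIM2(mul) :: (if0 0 then (-4 - -1) else ((λq. 2) 5)) :: PRIM2(sub)])]]
t=13: [S=[-1] | E={q↦4} | C=∅ | D=[([4], ∅, [PRIM2(mul) :: (if0 0 then (-4 - -1) else ((λq. 2) 5)) :: PRIM2(sub)])]]
t=14: [S=[-1 :: 4] | E=∅ | C=[PRIM2(mul) :: (if0 0 then (-4 - -1) else ((λq. 2) 5)) :: PRIM2(sub)] | D=∅]
t=15: [S=[-4] | E=∅ | C=[(if0 0 then (-4 - -1) else ((λq. 2) 5)) :: PRIM2(sub)] | D=∅]
t=16: [S=[-4] | E=∅ | C=[0 :: SEL :: PRIM2(sub)] | D=∅]
t=17: [S=[0 :: -4] | E=∅ | C=[SEL :: PRIM2(sub)] | D=∅]
t=18: [S=[-4] | E=∅ | C=[(-4 - -1) :: PRIM2(sub)] | D=∅]
t=19: [S=[-4] | E=∅ | C=[-4 :: -1 :: PRIM2(sub) :: PRIM2(sub)] | D=∅]
t=20: [S=[-4 :: -4] | E=∅ | C=[-1 :: PRIM2(sub) :: PRIM2(sub)] | D=∅]
t=21: [S=[-1 :: -4 :: -4] | E=∅ | C=[PRIM2(sub) :: PRIM2(sub)] | D=∅]
t=22: [S=[-3 :: -4] | E=∅ | C=[PRIM2(sub)] | D=∅]
t=23: [S=[-1] | E=∅ | C=∅ | D=∅]
→ final value -1

Answer: -1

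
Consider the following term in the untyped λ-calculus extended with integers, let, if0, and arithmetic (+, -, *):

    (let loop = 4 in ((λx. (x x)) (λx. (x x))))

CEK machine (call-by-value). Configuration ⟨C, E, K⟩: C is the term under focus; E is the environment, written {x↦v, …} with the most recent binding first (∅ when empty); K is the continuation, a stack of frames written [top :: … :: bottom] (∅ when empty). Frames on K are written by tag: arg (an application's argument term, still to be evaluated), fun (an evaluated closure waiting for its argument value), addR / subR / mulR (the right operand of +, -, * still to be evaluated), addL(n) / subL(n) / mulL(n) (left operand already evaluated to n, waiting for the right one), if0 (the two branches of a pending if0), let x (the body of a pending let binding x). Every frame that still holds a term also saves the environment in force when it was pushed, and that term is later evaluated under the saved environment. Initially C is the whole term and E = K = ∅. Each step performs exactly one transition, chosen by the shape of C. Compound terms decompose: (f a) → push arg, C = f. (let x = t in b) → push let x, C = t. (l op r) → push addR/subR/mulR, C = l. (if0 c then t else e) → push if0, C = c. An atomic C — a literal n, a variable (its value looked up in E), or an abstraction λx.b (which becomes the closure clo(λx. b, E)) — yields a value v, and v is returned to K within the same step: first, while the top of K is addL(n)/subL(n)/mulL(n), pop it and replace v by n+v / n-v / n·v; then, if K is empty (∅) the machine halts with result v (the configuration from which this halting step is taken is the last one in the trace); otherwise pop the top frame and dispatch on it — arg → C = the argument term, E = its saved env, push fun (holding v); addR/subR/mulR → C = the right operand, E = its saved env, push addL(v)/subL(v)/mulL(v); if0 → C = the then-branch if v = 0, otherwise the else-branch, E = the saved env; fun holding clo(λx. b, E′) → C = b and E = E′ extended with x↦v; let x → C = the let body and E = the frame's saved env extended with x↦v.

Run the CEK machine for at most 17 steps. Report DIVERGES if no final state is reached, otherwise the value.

0. [C=(let loop = 4 in ((λx. (x x)) (λx. (x x)))) | E=∅ | K=∅]
1. [C=4 | E=∅ | K=[let loop]]
2. [C=((λx. (x x)) (λx. (x x))) | E={loop↦4} | K=∅]
3. [C=(λx. (x x)) | E={loop↦4} | K=[arg]]
4. [C=(λx. (x x)) | E={loop↦4} | K=[fun]]
5. [C=(x x) | E={x↦clo(λx. (x x), {loop↦4}), loop↦4} | K=∅]
6. [C=x | E={x↦clo(λx. (x x), {loop↦4}), loop↦4} | K=[arg]]
7. [C=x | E={x↦clo(λx. (x x), {loop↦4}), loop↦4} | K=[fun]]
… configuration repeats with period 3 (steps 5–7 recur indefinitely) …

Answer: DIVERGES (no final state within 17 steps)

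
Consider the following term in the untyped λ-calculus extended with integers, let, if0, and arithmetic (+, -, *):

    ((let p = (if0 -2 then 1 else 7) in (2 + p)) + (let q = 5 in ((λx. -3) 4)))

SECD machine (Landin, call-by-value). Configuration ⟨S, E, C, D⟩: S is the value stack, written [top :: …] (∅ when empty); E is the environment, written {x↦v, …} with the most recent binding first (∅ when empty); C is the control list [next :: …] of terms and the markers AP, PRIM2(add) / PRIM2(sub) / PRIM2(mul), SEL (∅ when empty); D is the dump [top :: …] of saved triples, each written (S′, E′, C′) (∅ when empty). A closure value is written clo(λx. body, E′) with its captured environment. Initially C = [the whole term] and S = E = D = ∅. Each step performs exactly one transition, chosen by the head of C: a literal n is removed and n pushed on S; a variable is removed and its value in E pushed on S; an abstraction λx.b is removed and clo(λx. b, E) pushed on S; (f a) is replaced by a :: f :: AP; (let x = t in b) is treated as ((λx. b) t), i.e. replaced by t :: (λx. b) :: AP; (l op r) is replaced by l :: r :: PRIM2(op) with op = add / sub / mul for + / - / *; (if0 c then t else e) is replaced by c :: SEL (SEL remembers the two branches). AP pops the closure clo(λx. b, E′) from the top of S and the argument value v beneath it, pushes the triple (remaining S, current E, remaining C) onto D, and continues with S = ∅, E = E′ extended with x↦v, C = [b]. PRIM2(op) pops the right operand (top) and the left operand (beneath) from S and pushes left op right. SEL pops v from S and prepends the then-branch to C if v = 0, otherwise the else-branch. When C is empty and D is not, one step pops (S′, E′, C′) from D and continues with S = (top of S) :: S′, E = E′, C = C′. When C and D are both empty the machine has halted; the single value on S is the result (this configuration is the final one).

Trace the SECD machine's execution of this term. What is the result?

step 0: <S=∅, E=∅, C=[((let p = (if0 -2 then 1 else 7) in (2 + p)) + (let q = 5 in ((λx. -3) 4)))], D=∅>
step 1: <S=∅, E=∅, C=[(let p = (if0 -2 then 1 else 7) in (2 + p)) :: (let q = 5 in ((λx. -3) 4)) :: PRIM2(add)], D=∅>
step 2: <S=∅, E=∅, C=[(if0 -2 then 1 else 7) :: (λp. (2 + p)) :: AP :: (let q = 5 in ((λx. -3) 4)) :: PRIM2(add)], D=∅>
step 3: <S=∅, E=∅, C=[-2 :: SEL :: (λp. (2 + p)) :: AP :: (let q = 5 in ((λx. -3) 4)) :: PRIM2(add)], D=∅>
step 4: <S=[-2], E=∅, C=[SEL :: (λp. (2 + p)) :: AP :: (let q = 5 in ((λx. -3) 4)) :: PRIM2(add)], D=∅>
step 5: <S=∅, E=∅, C=[7 :: (λp. (2 + p)) :: AP :: (let q = 5 in ((λx. -3) 4)) :: PRIM2(add)], D=∅>
step 6: <S=[7], E=∅, C=[(λp. (2 + p)) :: AP :: (let q = 5 in ((λx. -3) 4)) :: PRIM2(add)], D=∅>
step 7: <S=[clo(λp. (2 + p), ∅) :: 7], E=∅, C=[AP :: (let q = 5 in ((λx. -3) 4)) :: PRIM2(add)], D=∅>
step 8: <S=∅, E={p↦7}, C=[(2 + p)], D=[(∅, ∅, [(let q = 5 in ((λx. -3) 4)) :: PRIM2(add)])]>
step 9: <S=∅, E={p↦7}, C=[2 :: p :: PRIM2(add)], D=[(∅, ∅, [(let q = 5 in ((λx. -3) 4)) :: PRIM2(add)])]>
step 10: <S=[2], E={p↦7}, C=[p :: PRIM2(add)], D=[(∅, ∅, [(let q = 5 in ((λx. -3) 4)) :: PRIM2(add)])]>
step 11: <S=[7 :: 2], E={p↦7}, C=[PRIM2(add)], D=[(∅, ∅, [(let q = 5 in ((λx. -3) 4)) :: PRIM2(add)])]>
step 12: <S=[9], E={p↦7}, C=∅, D=[(∅, ∅, [(let q = 5 in ((λx. -3) 4)) :: PRIM2(add)])]>
step 13: <S=[9], E=∅, C=[(let q = 5 in ((λx. -3) 4)) :: PRIM2(add)], D=∅>
step 14: <S=[9], E=∅, C=[5 :: (λq. ((λx. -3) 4)) :: AP :: PRIM2(add)], D=∅>
step 15: <S=[5 :: 9], E=∅, C=[(λq. ((λx. -3) 4)) :: AP :: PRIM2(add)], D=∅>
step 16: <S=[clo(λq. ((λx. -3) 4), ∅) :: 5 :: 9], E=∅, C=[AP :: PRIM2(add)], D=∅>
step 17: <S=∅, E={q↦5}, C=[((λx. -3) 4)], D=[([9], ∅, [PRIM2(add)])]>
step 18: <S=∅, E={q↦5}, C=[4 :: (λx. -3) :: AP], D=[([9], ∅, [PRIM2(add)])]>
step 19: <S=[4], E={q↦5}, C=[(λx. -3) :: AP], D=[([9], ∅, [PRIM2(add)])]>
step 20: <S=[clo(λx. -3, {q↦5}) :: 4], E={q↦5}, C=[AP], D=[([9], ∅, [PRIM2(add)])]>
step 21: <S=∅, E={x↦4, q↦5}, C=[-3], D=[(∅, {q↦5}, ∅) :: ([9], ∅, [PRIM2(add)])]>
step 22: <S=[-3], E={x↦4, q↦5}, C=∅, D=[(∅, {q↦5}, ∅) :: ([9], ∅, [PRIM2(add)])]>
step 23: <S=[-3], E={q↦5}, C=∅, D=[([9], ∅, [PRIM2(add)])]>
step 24: <S=[-3 :: 9], E=∅, C=[PRIM2(add)], D=∅>
step 25: <S=[6], E=∅, C=∅, D=∅>
→ final value 6

Answer: 6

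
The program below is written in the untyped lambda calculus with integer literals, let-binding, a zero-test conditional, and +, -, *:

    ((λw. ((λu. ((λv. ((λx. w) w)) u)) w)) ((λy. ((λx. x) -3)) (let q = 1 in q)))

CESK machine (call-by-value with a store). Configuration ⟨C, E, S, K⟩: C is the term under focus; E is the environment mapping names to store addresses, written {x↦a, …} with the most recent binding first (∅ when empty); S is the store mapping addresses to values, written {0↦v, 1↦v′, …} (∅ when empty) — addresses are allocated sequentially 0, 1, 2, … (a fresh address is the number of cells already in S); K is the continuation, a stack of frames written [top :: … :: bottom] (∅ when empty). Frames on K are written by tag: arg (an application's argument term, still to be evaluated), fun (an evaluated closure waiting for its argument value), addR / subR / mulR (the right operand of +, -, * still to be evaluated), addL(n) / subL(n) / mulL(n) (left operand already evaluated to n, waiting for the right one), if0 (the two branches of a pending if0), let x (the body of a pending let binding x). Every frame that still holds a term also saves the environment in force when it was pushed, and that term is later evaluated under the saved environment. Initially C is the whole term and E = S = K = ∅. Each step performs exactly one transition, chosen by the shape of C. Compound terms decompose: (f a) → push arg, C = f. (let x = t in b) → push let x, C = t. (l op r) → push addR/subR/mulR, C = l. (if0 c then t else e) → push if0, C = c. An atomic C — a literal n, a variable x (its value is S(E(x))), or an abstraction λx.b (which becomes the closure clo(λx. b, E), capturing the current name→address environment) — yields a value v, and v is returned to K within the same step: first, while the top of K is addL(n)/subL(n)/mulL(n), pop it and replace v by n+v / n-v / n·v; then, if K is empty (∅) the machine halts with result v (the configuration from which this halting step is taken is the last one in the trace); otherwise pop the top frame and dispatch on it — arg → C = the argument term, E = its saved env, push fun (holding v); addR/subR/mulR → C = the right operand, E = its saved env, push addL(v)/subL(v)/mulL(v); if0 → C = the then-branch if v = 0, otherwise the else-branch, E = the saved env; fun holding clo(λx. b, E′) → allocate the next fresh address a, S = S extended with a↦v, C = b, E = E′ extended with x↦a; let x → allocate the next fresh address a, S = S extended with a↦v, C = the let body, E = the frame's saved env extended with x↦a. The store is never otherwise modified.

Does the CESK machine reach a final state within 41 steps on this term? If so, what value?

Answer: -3

Machine steps:
[0] <C=((λw. ((λu. ((λv. ((λx. w) w)) u)) w)) ((λy. ((λx. x) -3)) (let q = 1 in q))), E=∅, S=∅, K=∅>
[1] <C=(λw. ((λu. ((λv. ((λx. w) w)) u)) w)), E=∅, S=∅, K=[arg]>
[2] <C=((λy. ((λx. x) -3)) (let q = 1 in q)), E=∅, S=∅, K=[fun]>
[3] <C=(λy. ((λx. x) -3)), E=∅, S=∅, K=[arg :: fun]>
[4] <C=(let q = 1 in q), E=∅, S=∅, K=[fun :: fun]>
[5] <C=1, E=∅, S=∅, K=[let q :: fun :: fun]>
[6] <C=q, E={q↦0}, S={0↦1}, K=[fun :: fun]>
[7] <C=((λx. x) -3), E={y↦1}, S={0↦1, 1↦1}, K=[fun]>
[8] <C=(λx. x), E={y↦1}, S={0↦1, 1↦1}, K=[arg :: fun]>
[9] <C=-3, E={y↦1}, S={0↦1, 1↦1}, K=[fun :: fun]>
[10] <C=x, E={x↦2, y↦1}, S={0↦1, 1↦1, 2↦-3}, K=[fun]>
[11] <C=((λu. ((λv. ((λx. w) w)) u)) w), E={w↦3}, S={0↦1, 1↦1, 2↦-3, 3↦-3}, K=∅>
[12] <C=(λu. ((λv. ((λx. w) w)) u)), E={w↦3}, S={0↦1, 1↦1, 2↦-3, 3↦-3}, K=[arg]>
[13] <C=w, E={w↦3}, S={0↦1, 1↦1, 2↦-3, 3↦-3}, K=[fun]>
[14] <C=((λv. ((λx. w) w)) u), E={u↦4, w↦3}, S={0↦1, 1↦1, 2↦-3, 3↦-3, 4↦-3}, K=∅>
[15] <C=(λv. ((λx. w) w)), E={u↦4, w↦3}, S={0↦1, 1↦1, 2↦-3, 3↦-3, 4↦-3}, K=[arg]>
[16] <C=u, E={u↦4, w↦3}, S={0↦1, 1↦1, 2↦-3, 3↦-3, 4↦-3}, K=[fun]>
[17] <C=((λx. w) w), E={v↦5, u↦4, w↦3}, S={0↦1, 1↦1, 2↦-3, 3↦-3, 4↦-3, 5↦-3}, K=∅>
[18] <C=(λx. w), E={v↦5, u↦4, w↦3}, S={0↦1, 1↦1, 2↦-3, 3↦-3, 4↦-3, 5↦-3}, K=[arg]>
[19] <C=w, E={v↦5, u↦4, w↦3}, S={0↦1, 1↦1, 2↦-3, 3↦-3, 4↦-3, 5↦-3}, K=[fun]>
[20] <C=w, E={x↦6, v↦5, u↦4, w↦3}, S={0↦1, 1↦1, 2↦-3, 3↦-3, 4↦-3, 5↦-3, 6↦-3}, K=∅>
→ final value -3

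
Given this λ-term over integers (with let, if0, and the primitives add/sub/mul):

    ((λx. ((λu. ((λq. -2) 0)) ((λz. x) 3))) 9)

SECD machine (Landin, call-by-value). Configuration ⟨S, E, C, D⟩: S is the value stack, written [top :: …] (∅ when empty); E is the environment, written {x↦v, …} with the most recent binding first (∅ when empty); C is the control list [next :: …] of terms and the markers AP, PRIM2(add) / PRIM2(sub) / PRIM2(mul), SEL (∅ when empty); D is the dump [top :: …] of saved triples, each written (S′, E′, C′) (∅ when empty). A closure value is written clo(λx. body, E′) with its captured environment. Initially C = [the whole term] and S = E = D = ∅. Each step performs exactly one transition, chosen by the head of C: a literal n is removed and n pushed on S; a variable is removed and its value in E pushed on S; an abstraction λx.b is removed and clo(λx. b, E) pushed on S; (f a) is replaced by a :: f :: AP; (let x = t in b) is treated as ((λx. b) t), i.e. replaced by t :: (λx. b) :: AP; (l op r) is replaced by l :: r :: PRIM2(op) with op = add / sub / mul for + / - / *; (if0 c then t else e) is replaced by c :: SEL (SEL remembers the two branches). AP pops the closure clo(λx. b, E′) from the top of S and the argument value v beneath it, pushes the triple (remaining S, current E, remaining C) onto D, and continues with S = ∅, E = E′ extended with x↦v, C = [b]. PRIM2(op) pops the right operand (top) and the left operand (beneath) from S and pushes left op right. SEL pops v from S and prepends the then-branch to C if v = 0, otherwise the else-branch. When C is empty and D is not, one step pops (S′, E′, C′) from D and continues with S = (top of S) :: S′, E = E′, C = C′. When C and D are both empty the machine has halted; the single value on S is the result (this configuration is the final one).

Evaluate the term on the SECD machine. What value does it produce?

Answer: -2

Execution trace:
[0] [S=∅ | E=∅ | C=[((λx. ((λu. ((λq. -2) 0)) ((λz. x) 3))) 9)] | D=∅]
[1] [S=∅ | E=∅ | C=[9 :: (λx. ((λu. ((λq. -2) 0)) ((λz. x) 3))) :: AP] | D=∅]
[2] [S=[9] | E=∅ | C=[(λx. ((λu. ((λq. -2) 0)) ((λz. x) 3))) :: AP] | D=∅]
[3] [S=[clo(λx. ((λu. ((λq. -2) 0)) ((λz. x) 3)), ∅) :: 9] | E=∅ | C=[AP] | D=∅]
[4] [S=∅ | E={x↦9} | C=[((λu. ((λq. -2) 0)) ((λz. x) 3))] | D=[(∅, ∅, ∅)]]
[5] [S=∅ | E={x↦9} | C=[((λz. x) 3) :: (λu. ((λq. -2) 0)) :: AP] | D=[(∅, ∅, ∅)]]
[6] [S=∅ | E={x↦9} | C=[3 :: (λz. x) :: AP :: (λu. ((λq. -2) 0)) :: AP] | D=[(∅, ∅, ∅)]]
[7] [S=[3] | E={x↦9} | C=[(λz. x) :: AP :: (λu. ((λq. -2) 0)) :: AP] | D=[(∅, ∅, ∅)]]
[8] [S=[clo(λz. x, {x↦9}) :: 3] | E={x↦9} | C=[AP :: (λu. ((λq. -2) 0)) :: AP] | D=[(∅, ∅, ∅)]]
[9] [S=∅ | E={z↦3, x↦9} | C=[x] | D=[(∅, {x↦9}, [(λu. ((λq. -2) 0)) :: AP]) :: (∅, ∅, ∅)]]
[10] [S=[9] | E={z↦3, x↦9} | C=∅ | D=[(∅, {x↦9}, [(λu. ((λq. -2) 0)) :: AP]) :: (∅, ∅, ∅)]]
[11] [S=[9] | E={x↦9} | C=[(λu. ((λq. -2) 0)) :: AP] | D=[(∅, ∅, ∅)]]
[12] [S=[clo(λu. ((λq. -2) 0), {x↦9}) :: 9] | E={x↦9} | C=[AP] | D=[(∅, ∅, ∅)]]
[13] [S=∅ | E={u↦9, x↦9} | C=[((λq. -2) 0)] | D=[(∅, {x↦9}, ∅) :: (∅, ∅, ∅)]]
[14] [S=∅ | E={u↦9, x↦9} | C=[0 :: (λq. -2) :: AP] | D=[(∅, {x↦9}, ∅) :: (∅, ∅, ∅)]]
[15] [S=[0] | E={u↦9, x↦9} | C=[(λq. -2) :: AP] | D=[(∅, {x↦9}, ∅) :: (∅, ∅, ∅)]]
[16] [S=[clo(λq. -2, {u↦9, x↦9}) :: 0] | E={u↦9, x↦9} | C=[AP] | D=[(∅, {x↦9}, ∅) :: (∅, ∅, ∅)]]
[17] [S=∅ | E={q↦0, u↦9, x↦9} | C=[-2] | D=[(∅, {u↦9, x↦9}, ∅) :: (∅, {x↦9}, ∅) :: (∅, ∅, ∅)]]
[18] [S=[-2] | E={q↦0, u↦9, x↦9} | C=∅ | D=[(∅, {u↦9, x↦9}, ∅) :: (∅, {x↦9}, ∅) :: (∅, ∅, ∅)]]
[19] [S=[-2] | E={u↦9, x↦9} | C=∅ | D=[(∅, {x↦9}, ∅) :: (∅, ∅, ∅)]]
[20] [S=[-2] | E={x↦9} | C=∅ | D=[(∅, ∅, ∅)]]
[21] [S=[-2] | E=∅ | C=∅ | D=∅]
→ final value -2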